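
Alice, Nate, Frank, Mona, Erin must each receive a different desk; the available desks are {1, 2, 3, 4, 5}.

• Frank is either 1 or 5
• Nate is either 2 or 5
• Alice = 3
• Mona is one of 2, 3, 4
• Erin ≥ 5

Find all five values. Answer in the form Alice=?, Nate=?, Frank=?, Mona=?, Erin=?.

Alice must be 3 (only option left). Strike 3 from Mona.
Erin's domain is down to {5}, so Erin = 5. So Nate, Frank can't be 5.
Nate must be 2 (only option left). Eliminate 2 elsewhere: Mona.
That leaves Frank = 1.
That leaves Mona = 4.

Alice=3, Nate=2, Frank=1, Mona=4, Erin=5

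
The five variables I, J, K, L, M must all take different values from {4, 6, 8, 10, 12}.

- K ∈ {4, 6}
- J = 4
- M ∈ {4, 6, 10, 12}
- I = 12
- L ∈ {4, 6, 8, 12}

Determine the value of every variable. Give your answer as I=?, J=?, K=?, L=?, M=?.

I=12, J=4, K=6, L=8, M=10

I's domain is down to {12}, so I = 12. So L, M can't be 12.
J has just one choice, so J = 4. So K, L, M can't be 4.
K has just one choice, so K = 6. Strike 6 from L, M.
L's domain is down to {8}, so L = 8.
M's domain is down to {10}, so M = 10.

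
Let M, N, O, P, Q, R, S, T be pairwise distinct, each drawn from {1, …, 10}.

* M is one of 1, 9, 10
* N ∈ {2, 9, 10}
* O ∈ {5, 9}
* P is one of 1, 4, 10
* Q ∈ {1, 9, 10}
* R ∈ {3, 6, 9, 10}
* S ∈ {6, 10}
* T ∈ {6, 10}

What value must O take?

Among the 8 variables, 2 fits only N (and all 8 values in {1, 2, 3, 4, 5, 6, 9, 10} must be used), so N = 2.
Among the 7 still-open variables, 3 fits only R (and all 7 values in {1, 3, 4, 5, 6, 9, 10} must be used), so R = 3.
The 6 still-open variables together cover exactly {1, 4, 5, 6, 9, 10} — 6 values for 6 variables — and 4 appears only in P's list, so P = 4.
Among the 5 still-open variables, 5 fits only O (and all 5 values in {1, 5, 6, 9, 10} must be used), so O = 5.

5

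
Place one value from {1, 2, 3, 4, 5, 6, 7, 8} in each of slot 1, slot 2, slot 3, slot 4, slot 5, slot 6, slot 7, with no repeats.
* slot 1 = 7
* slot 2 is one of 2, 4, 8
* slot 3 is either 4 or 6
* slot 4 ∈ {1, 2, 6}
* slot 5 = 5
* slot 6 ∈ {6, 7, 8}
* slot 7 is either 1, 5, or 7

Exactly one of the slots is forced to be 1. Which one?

slot 7

slot 1 has just one choice, so slot 1 = 7. Eliminate 7 elsewhere: slot 6, slot 7.
slot 5 has just one choice, so slot 5 = 5. Eliminate 5 elsewhere: slot 7.
So 1 goes to slot 7.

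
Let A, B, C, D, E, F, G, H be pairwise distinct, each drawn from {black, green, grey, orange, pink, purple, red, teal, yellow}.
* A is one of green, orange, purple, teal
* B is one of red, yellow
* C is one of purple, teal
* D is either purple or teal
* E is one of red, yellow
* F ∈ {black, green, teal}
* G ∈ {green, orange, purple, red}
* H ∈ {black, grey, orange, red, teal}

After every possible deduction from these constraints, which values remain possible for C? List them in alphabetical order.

The 8 variables draw from only 8 values {black, green, grey, orange, purple, red, teal, yellow}, so each is used; only H can be grey, hence H = grey.
Among the 7 still-open variables, black fits only F (and all 7 values in {black, green, orange, purple, red, teal, yellow} must be used), so F = black.
The 2 variables B and E are confined to {red, yellow}, which locks those values in; drop them from G.
C and D between them cover only {purple, teal} — a naked pair. Remove those values from A, G.
No further eliminations apply; C can still be any of purple, teal.

purple, teal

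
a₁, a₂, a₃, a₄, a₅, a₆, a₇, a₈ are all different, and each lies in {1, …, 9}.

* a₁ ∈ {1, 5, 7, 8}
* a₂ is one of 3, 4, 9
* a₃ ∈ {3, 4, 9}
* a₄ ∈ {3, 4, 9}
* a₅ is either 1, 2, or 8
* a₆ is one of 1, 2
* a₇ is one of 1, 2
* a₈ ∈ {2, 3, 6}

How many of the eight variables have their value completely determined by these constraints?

a₆ and a₇ between them cover only {1, 2} — a naked pair. Remove those values from a₁, a₅, a₈.
a₅'s domain is down to {8}, so a₅ = 8. Strike 8 from a₁.
The 3 variables a₂, a₃, a₄ are confined to {3, 4, 9}, which locks those values in; drop them from a₈.
a₈'s domain is down to {6}, so a₈ = 6.
Determined: a₅=8, a₈=6. The other variables each still have more than one consistent value. That makes 2.

2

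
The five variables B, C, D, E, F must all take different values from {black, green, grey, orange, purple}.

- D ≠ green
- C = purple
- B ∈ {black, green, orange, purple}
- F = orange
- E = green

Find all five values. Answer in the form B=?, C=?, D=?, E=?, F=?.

C has just one choice, so C = purple. Eliminate purple elsewhere: B, D.
That leaves E = green. Strike green from B.
F's domain is down to {orange}, so F = orange. Strike orange from B, D.
That leaves B = black. So D can't be black.
That leaves D = grey.

B=black, C=purple, D=grey, E=green, F=orange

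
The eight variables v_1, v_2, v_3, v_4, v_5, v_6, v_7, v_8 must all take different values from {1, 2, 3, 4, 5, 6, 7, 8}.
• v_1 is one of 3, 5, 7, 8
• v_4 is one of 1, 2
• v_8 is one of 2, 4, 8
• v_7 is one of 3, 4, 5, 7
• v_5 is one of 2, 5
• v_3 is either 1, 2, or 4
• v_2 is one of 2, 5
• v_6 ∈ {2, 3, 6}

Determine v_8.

8

The 8 variables together cover exactly {1, 2, 3, 4, 5, 6, 7, 8} — 8 values for 8 variables — and 6 appears only in v_6's list, so v_6 = 6.
v_2 and v_5 share exactly the 2 values {2, 5}; by pigeonhole those values go to them, so strike 2, 5 from v_1, v_3, v_4, v_7, v_8.
v_4 must be 1 (only option left). Remove 1 from v_3.
v_3 must be 4 (only option left). So v_7, v_8 can't be 4.
So v_8 = 8.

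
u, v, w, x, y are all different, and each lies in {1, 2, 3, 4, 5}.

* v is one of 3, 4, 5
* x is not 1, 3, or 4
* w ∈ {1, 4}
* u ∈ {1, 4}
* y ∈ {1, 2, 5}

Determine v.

3

Among the 5 variables, 3 fits only v (and all 5 values in {1, 2, 3, 4, 5} must be used), so v = 3.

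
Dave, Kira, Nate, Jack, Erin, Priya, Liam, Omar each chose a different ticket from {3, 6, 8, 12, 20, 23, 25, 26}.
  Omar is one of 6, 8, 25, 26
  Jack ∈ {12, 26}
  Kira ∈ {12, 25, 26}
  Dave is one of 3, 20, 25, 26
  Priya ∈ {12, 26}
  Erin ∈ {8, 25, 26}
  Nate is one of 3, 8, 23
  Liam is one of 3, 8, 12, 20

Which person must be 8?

Erin

The 8 variables draw from only 8 values {3, 6, 8, 12, 20, 23, 25, 26}, so each is used; only Omar can be 6, hence Omar = 6.
Among the 7 still-open variables, 23 fits only Nate (and all 7 values in {3, 8, 12, 20, 23, 25, 26} must be used), so Nate = 23.
Jack and Priya between them cover only {12, 26} — a naked pair. Remove those values from Dave, Kira, Erin, Liam.
Kira's domain is down to {25}, so Kira = 25. So Dave, Erin can't be 25.
So 8 goes to Erin.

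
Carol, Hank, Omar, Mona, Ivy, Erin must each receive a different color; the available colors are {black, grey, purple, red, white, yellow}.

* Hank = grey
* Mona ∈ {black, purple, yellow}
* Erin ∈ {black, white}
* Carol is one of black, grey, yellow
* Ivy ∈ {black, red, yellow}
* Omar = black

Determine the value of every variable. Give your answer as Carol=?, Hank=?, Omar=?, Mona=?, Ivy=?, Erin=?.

Carol=yellow, Hank=grey, Omar=black, Mona=purple, Ivy=red, Erin=white

Hank must be grey (only option left). Remove grey from Carol.
Omar's domain is down to {black}, so Omar = black. Remove black from Carol, Mona, Ivy, Erin.
That leaves Erin = white.
Carol has just one choice, so Carol = yellow. Remove yellow from Mona, Ivy.
Mona must be purple (only option left).
Ivy's domain is down to {red}, so Ivy = red.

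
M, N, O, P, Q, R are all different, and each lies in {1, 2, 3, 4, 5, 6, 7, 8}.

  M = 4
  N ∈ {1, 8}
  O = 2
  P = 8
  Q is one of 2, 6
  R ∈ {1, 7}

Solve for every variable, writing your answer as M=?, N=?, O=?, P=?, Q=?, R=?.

M must be 4 (only option left).
O's domain is down to {2}, so O = 2. So Q can't be 2.
P has just one choice, so P = 8. So N can't be 8.
Q's domain is down to {6}, so Q = 6.
N's domain is down to {1}, so N = 1. Eliminate 1 elsewhere: R.
R must be 7 (only option left).

M=4, N=1, O=2, P=8, Q=6, R=7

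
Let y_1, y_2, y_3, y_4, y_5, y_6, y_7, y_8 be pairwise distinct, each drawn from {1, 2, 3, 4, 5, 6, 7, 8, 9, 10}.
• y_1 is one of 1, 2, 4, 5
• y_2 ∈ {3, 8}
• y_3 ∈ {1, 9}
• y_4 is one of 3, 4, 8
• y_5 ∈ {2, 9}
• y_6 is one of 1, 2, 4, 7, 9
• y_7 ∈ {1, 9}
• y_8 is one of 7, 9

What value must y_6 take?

4

Among the 8 variables, 5 fits only y_1 (and all 8 values in {1, 2, 3, 4, 5, 7, 8, 9} must be used), so y_1 = 5.
The 2 variables y_3 and y_7 are confined to {1, 9}, which locks those values in; drop them from y_5, y_6, y_8.
y_5's domain is down to {2}, so y_5 = 2. Eliminate 2 elsewhere: y_6.
y_8 has just one choice, so y_8 = 7. So y_6 can't be 7.
So y_6 = 4.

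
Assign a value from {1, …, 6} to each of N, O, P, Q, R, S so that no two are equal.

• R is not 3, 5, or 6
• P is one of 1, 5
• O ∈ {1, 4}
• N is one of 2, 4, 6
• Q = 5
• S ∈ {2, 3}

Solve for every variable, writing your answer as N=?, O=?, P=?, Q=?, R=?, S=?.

Q must be 5 (only option left). Eliminate 5 elsewhere: P.
That leaves P = 1. So O, R can't be 1.
O has just one choice, so O = 4. Remove 4 from N, R.
That leaves R = 2. So N, S can't be 2.
S must be 3 (only option left).
That leaves N = 6.

N=6, O=4, P=1, Q=5, R=2, S=3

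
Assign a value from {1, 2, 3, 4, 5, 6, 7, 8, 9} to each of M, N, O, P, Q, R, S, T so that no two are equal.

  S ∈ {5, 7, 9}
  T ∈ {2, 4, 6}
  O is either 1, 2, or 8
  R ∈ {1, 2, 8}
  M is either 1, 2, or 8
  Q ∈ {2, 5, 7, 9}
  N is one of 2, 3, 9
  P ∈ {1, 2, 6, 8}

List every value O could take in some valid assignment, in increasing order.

The 3 variables M, O, R are confined to {1, 2, 8}, which locks those values in; drop them from N, P, Q, T.
That leaves P = 6. Eliminate 6 elsewhere: T.
T must be 4 (only option left).
No further eliminations apply; O can still be any of 1, 2, 8.

1, 2, 8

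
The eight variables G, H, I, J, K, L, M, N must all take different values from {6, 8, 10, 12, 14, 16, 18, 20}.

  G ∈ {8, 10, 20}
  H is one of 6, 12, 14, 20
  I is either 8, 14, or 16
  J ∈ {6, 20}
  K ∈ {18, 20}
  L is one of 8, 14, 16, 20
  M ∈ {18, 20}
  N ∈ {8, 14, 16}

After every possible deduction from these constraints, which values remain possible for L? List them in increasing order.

8, 14, 16

Among the 8 variables, 10 fits only G (and all 8 values in {6, 8, 10, 12, 14, 16, 18, 20} must be used), so G = 10.
The 7 still-open variables together cover exactly {6, 8, 12, 14, 16, 18, 20} — 7 values for 7 variables — and 12 appears only in H's list, so H = 12.
Among the 6 still-open variables, 6 fits only J (and all 6 values in {6, 8, 14, 16, 18, 20} must be used), so J = 6.
K and M between them cover only {18, 20} — a naked pair. Remove those values from L.
No further eliminations apply; L can still be any of 8, 14, 16.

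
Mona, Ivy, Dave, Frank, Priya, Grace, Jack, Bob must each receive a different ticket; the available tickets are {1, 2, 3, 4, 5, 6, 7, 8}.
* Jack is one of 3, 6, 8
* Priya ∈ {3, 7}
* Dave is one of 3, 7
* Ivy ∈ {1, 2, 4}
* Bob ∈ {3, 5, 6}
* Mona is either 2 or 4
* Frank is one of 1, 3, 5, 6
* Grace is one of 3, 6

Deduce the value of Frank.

Among the 8 variables, 8 fits only Jack (and all 8 values in {1, 2, 3, 4, 5, 6, 7, 8} must be used), so Jack = 8.
Dave and Priya between them cover only {3, 7} — a naked pair. Remove those values from Frank, Grace, Bob.
Grace's domain is down to {6}, so Grace = 6. Strike 6 from Frank, Bob.
Bob's domain is down to {5}, so Bob = 5. Eliminate 5 elsewhere: Frank.
So Frank = 1.

1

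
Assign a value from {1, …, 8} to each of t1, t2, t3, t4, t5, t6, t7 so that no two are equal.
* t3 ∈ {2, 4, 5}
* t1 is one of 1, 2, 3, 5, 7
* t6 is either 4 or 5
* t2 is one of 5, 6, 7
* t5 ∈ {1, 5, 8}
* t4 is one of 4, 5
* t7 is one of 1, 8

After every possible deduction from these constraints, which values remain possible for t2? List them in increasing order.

6, 7

The 2 variables t4 and t6 are confined to {4, 5}, which locks those values in; drop them from t1, t2, t3, t5.
t3 must be 2 (only option left). Eliminate 2 elsewhere: t1.
t5 and t7 between them cover only {1, 8} — a naked pair. Remove those values from t1.
No further eliminations apply; t2 can still be any of 6, 7.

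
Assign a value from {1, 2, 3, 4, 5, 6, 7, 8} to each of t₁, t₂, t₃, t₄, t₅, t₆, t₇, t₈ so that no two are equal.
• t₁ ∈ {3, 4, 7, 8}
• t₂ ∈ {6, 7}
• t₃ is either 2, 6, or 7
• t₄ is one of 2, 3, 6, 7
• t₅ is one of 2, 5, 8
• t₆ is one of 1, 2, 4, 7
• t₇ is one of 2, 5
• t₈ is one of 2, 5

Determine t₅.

Among the 8 variables, 1 fits only t₆ (and all 8 values in {1, 2, 3, 4, 5, 6, 7, 8} must be used), so t₆ = 1.
Among the 7 still-open variables, 4 fits only t₁ (and all 7 values in {2, 3, 4, 5, 6, 7, 8} must be used), so t₁ = 4.
The 6 still-open variables together cover exactly {2, 3, 5, 6, 7, 8} — 6 values for 6 variables — and 3 appears only in t₄'s list, so t₄ = 3.
The 5 still-open variables draw from only 5 values {2, 5, 6, 7, 8}, so each is used; only t₅ can be 8, hence t₅ = 8.

8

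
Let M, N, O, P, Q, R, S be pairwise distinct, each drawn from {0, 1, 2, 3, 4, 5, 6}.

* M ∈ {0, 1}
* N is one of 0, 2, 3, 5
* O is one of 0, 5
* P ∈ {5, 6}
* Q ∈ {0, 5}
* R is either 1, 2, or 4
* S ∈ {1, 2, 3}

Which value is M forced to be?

1

Among the 7 variables, 4 fits only R (and all 7 values in {0, 1, 2, 3, 4, 5, 6} must be used), so R = 4.
The 6 still-open variables together cover exactly {0, 1, 2, 3, 5, 6} — 6 values for 6 variables — and 6 appears only in P's list, so P = 6.
The 2 variables O and Q are confined to {0, 5}, which locks those values in; drop them from M, N.
So M = 1.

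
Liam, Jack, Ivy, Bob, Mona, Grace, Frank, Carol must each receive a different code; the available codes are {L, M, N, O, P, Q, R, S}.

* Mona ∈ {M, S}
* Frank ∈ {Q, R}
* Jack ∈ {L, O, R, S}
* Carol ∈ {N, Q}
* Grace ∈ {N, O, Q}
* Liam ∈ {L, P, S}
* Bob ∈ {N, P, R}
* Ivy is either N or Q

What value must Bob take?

P

The 8 variables together cover exactly {L, M, N, O, P, Q, R, S} — 8 values for 8 variables — and M appears only in Mona's list, so Mona = M.
Ivy and Carol between them cover only {N, Q} — a naked pair. Remove those values from Bob, Grace, Frank.
Grace has just one choice, so Grace = O. Eliminate O elsewhere: Jack.
Frank has just one choice, so Frank = R. Strike R from Jack, Bob.
So Bob = P.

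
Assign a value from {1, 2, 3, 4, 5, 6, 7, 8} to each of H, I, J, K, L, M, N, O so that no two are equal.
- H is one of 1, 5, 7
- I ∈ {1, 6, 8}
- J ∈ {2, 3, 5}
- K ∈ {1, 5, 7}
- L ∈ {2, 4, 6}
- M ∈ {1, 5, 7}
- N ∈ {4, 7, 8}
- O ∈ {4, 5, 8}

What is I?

Among the 8 variables, 3 fits only J (and all 8 values in {1, 2, 3, 4, 5, 6, 7, 8} must be used), so J = 3.
Among the 7 still-open variables, 2 fits only L (and all 7 values in {1, 2, 4, 5, 6, 7, 8} must be used), so L = 2.
The 6 still-open variables draw from only 6 values {1, 4, 5, 6, 7, 8}, so each is used; only I can be 6, hence I = 6.

6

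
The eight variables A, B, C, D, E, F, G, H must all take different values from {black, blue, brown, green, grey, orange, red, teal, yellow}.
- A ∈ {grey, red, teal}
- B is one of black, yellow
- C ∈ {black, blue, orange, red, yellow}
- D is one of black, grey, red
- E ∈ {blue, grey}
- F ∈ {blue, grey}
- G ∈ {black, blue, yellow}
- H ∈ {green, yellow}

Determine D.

red

The 8 variables draw from only 8 values {black, blue, green, grey, orange, red, teal, yellow}, so each is used; only H can be green, hence H = green.
The 7 still-open variables together cover exactly {black, blue, grey, orange, red, teal, yellow} — 7 values for 7 variables — and orange appears only in C's list, so C = orange.
The 6 still-open variables together cover exactly {black, blue, grey, red, teal, yellow} — 6 values for 6 variables — and teal appears only in A's list, so A = teal.
The 5 still-open variables draw from only 5 values {black, blue, grey, red, yellow}, so each is used; only D can be red, hence D = red.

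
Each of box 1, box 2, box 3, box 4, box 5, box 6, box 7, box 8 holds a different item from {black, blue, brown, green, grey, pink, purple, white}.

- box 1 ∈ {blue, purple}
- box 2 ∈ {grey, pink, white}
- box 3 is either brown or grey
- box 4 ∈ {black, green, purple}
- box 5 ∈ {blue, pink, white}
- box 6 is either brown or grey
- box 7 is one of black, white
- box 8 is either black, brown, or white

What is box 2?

pink

The 8 variables draw from only 8 values {black, blue, brown, green, grey, pink, purple, white}, so each is used; only box 4 can be green, hence box 4 = green.
The 7 still-open variables draw from only 7 values {black, blue, brown, grey, pink, purple, white}, so each is used; only box 1 can be purple, hence box 1 = purple.
The 6 still-open variables together cover exactly {black, blue, brown, grey, pink, white} — 6 values for 6 variables — and blue appears only in box 5's list, so box 5 = blue.
The 5 still-open variables draw from only 5 values {black, brown, grey, pink, white}, so each is used; only box 2 can be pink, hence box 2 = pink.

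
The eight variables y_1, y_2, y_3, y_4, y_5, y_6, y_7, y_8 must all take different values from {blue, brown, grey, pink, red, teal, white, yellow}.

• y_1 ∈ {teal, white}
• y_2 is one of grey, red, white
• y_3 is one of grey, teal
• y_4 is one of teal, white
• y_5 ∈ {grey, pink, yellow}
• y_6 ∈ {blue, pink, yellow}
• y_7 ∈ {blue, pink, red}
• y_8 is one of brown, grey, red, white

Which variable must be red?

y_2

The 8 variables together cover exactly {blue, brown, grey, pink, red, teal, white, yellow} — 8 values for 8 variables — and brown appears only in y_8's list, so y_8 = brown.
y_1 and y_4 share exactly the 2 values {teal, white}; by pigeonhole those values go to them, so strike teal, white from y_2, y_3.
y_3 must be grey (only option left). Remove grey from y_2, y_5.
So red goes to y_2.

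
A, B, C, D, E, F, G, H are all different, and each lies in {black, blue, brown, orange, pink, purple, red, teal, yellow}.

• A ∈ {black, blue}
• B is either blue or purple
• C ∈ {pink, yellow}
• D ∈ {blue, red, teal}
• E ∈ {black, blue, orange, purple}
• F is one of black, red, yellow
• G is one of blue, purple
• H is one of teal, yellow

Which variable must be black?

The 8 variables together cover exactly {black, blue, orange, pink, purple, red, teal, yellow} — 8 values for 8 variables — and orange appears only in E's list, so E = orange.
The 7 still-open variables together cover exactly {black, blue, pink, purple, red, teal, yellow} — 7 values for 7 variables — and pink appears only in C's list, so C = pink.
The 2 variables B and G are confined to {blue, purple}, which locks those values in; drop them from A, D.
So black goes to A.

A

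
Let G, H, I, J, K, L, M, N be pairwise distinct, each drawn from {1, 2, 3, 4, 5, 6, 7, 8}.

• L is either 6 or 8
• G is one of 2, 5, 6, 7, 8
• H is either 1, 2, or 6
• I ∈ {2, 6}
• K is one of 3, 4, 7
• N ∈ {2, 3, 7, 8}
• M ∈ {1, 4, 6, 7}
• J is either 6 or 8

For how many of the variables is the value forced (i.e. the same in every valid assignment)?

3

The 8 variables draw from only 8 values {1, 2, 3, 4, 5, 6, 7, 8}, so each is used; only G can be 5, hence G = 5.
J and L share exactly the 2 values {6, 8}; by pigeonhole those values go to them, so strike 6, 8 from H, I, M, N.
That leaves I = 2. Strike 2 from H, N.
H must be 1 (only option left). So M can't be 1.
Determined: G=5, H=1, I=2. The other variables each still have more than one consistent value. That makes 3.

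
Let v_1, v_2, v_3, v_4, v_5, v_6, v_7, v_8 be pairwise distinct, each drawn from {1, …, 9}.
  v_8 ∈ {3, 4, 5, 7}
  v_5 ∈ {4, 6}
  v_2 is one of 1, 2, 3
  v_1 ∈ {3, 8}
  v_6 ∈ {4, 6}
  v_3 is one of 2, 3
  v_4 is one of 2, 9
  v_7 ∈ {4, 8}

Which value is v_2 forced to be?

1

The 2 variables v_5 and v_6 are confined to {4, 6}, which locks those values in; drop them from v_7, v_8.
v_7 must be 8 (only option left). Remove 8 from v_1.
v_1 has just one choice, so v_1 = 3. So v_2, v_3, v_8 can't be 3.
v_3 has just one choice, so v_3 = 2. So v_2, v_4 can't be 2.
So v_2 = 1.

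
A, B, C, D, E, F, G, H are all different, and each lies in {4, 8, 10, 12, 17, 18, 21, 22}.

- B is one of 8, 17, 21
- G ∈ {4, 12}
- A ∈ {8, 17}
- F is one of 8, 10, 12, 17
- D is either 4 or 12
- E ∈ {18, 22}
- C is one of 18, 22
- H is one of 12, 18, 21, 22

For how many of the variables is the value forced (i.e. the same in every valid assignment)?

2

The 8 variables draw from only 8 values {4, 8, 10, 12, 17, 18, 21, 22}, so each is used; only F can be 10, hence F = 10.
The 2 variables C and E are confined to {18, 22}, which locks those values in; drop them from H.
D and G between them cover only {4, 12} — a naked pair. Remove those values from H.
H's domain is down to {21}, so H = 21. Remove 21 from B.
Determined: F=10, H=21. The other variables each still have more than one consistent value. That makes 2.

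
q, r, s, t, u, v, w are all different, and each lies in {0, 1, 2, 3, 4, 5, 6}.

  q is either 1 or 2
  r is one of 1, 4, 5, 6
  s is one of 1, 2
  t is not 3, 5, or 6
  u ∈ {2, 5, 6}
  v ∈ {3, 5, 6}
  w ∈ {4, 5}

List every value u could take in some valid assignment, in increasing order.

The 7 variables together cover exactly {0, 1, 2, 3, 4, 5, 6} — 7 values for 7 variables — and 0 appears only in t's list, so t = 0.
The 6 still-open variables together cover exactly {1, 2, 3, 4, 5, 6} — 6 values for 6 variables — and 3 appears only in v's list, so v = 3.
q and s between them cover only {1, 2} — a naked pair. Remove those values from r, u.
No further eliminations apply; u can still be any of 5, 6.

5, 6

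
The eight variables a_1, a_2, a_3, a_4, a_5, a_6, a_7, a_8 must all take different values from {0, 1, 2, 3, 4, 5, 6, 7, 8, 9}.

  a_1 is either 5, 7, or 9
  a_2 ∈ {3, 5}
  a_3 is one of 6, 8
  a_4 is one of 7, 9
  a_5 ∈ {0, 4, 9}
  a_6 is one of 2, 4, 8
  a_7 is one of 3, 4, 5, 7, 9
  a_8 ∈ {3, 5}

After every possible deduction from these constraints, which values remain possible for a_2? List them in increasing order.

a_2 and a_8 share exactly the 2 values {3, 5}; by pigeonhole those values go to them, so strike 3, 5 from a_1, a_7.
a_1 and a_4 share exactly the 2 values {7, 9}; by pigeonhole those values go to them, so strike 7, 9 from a_5, a_7.
a_7 must be 4 (only option left). Remove 4 from a_5, a_6.
a_5 has just one choice, so a_5 = 0.
No further eliminations apply; a_2 can still be any of 3, 5.

3, 5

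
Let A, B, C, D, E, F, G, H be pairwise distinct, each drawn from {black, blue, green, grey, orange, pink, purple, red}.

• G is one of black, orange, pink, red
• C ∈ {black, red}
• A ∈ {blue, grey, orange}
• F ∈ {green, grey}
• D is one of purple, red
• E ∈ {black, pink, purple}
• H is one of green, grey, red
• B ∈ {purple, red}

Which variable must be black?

C

Among the 8 variables, blue fits only A (and all 8 values in {black, blue, green, grey, orange, pink, purple, red} must be used), so A = blue.
Among the 7 still-open variables, orange fits only G (and all 7 values in {black, green, grey, orange, pink, purple, red} must be used), so G = orange.
Among the 6 still-open variables, pink fits only E (and all 6 values in {black, green, grey, pink, purple, red} must be used), so E = pink.
The 5 still-open variables together cover exactly {black, green, grey, purple, red} — 5 values for 5 variables — and black appears only in C's list, so C = black.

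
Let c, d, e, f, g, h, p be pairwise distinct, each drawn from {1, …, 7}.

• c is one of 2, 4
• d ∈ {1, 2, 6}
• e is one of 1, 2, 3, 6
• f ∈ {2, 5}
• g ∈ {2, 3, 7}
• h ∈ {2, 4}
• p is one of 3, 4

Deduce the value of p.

3

Among the 7 variables, 5 fits only f (and all 7 values in {1, 2, 3, 4, 5, 6, 7} must be used), so f = 5.
The 6 still-open variables together cover exactly {1, 2, 3, 4, 6, 7} — 6 values for 6 variables — and 7 appears only in g's list, so g = 7.
The 2 variables c and h are confined to {2, 4}, which locks those values in; drop them from d, e, p.
So p = 3.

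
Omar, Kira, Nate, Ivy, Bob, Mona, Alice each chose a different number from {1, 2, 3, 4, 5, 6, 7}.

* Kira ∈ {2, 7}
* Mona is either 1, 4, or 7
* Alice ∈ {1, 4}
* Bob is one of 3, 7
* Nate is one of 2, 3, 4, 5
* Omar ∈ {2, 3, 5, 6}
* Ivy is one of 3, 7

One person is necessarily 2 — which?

Among the 7 variables, 6 fits only Omar (and all 7 values in {1, 2, 3, 4, 5, 6, 7} must be used), so Omar = 6.
Among the 6 still-open variables, 5 fits only Nate (and all 6 values in {1, 2, 3, 4, 5, 7} must be used), so Nate = 5.
Among the 5 still-open variables, 2 fits only Kira (and all 5 values in {1, 2, 3, 4, 7} must be used), so Kira = 2.

Kira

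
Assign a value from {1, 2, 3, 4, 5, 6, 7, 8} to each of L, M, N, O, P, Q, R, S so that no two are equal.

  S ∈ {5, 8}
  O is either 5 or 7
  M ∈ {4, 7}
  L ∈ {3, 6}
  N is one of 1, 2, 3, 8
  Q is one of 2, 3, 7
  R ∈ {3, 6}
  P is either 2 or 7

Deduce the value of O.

The 8 variables draw from only 8 values {1, 2, 3, 4, 5, 6, 7, 8}, so each is used; only N can be 1, hence N = 1.
The 7 still-open variables draw from only 7 values {2, 3, 4, 5, 6, 7, 8}, so each is used; only M can be 4, hence M = 4.
Among the 6 still-open variables, 8 fits only S (and all 6 values in {2, 3, 5, 6, 7, 8} must be used), so S = 8.
The 5 still-open variables together cover exactly {2, 3, 5, 6, 7} — 5 values for 5 variables — and 5 appears only in O's list, so O = 5.

5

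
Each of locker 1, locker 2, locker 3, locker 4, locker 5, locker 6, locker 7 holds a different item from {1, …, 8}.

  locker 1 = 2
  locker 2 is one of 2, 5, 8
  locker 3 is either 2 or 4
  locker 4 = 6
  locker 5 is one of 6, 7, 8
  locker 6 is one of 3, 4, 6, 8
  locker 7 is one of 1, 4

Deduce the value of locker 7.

locker 1's domain is down to {2}, so locker 1 = 2. Strike 2 from locker 2, locker 3.
That leaves locker 3 = 4. Strike 4 from locker 6, locker 7.
So locker 7 = 1.

1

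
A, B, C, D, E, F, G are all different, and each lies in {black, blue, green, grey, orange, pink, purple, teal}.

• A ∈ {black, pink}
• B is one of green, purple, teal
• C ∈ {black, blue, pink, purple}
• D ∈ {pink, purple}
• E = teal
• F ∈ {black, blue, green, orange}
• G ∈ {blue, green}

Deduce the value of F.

orange

E has just one choice, so E = teal. Strike teal from B.
The 6 still-open variables together cover exactly {black, blue, green, orange, pink, purple} — 6 values for 6 variables — and orange appears only in F's list, so F = orange.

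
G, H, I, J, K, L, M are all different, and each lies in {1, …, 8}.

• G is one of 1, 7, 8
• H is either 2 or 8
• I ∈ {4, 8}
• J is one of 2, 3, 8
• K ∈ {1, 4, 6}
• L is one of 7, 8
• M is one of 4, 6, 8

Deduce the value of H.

2

The 7 variables draw from only 7 values {1, 2, 3, 4, 6, 7, 8}, so each is used; only J can be 3, hence J = 3.
Among the 6 still-open variables, 2 fits only H (and all 6 values in {1, 2, 4, 6, 7, 8} must be used), so H = 2.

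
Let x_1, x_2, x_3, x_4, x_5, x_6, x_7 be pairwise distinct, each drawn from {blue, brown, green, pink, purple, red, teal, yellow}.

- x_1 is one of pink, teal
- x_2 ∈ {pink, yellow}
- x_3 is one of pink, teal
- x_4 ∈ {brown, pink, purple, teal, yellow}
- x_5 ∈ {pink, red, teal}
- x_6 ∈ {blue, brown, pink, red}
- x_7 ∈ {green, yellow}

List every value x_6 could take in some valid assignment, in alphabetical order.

x_1 and x_3 share exactly the 2 values {pink, teal}; by pigeonhole those values go to them, so strike pink, teal from x_2, x_4, x_5, x_6.
x_2's domain is down to {yellow}, so x_2 = yellow. So x_4, x_7 can't be yellow.
That leaves x_5 = red. Eliminate red elsewhere: x_6.
x_7 must be green (only option left).
No further eliminations apply; x_6 can still be any of blue, brown.

blue, brown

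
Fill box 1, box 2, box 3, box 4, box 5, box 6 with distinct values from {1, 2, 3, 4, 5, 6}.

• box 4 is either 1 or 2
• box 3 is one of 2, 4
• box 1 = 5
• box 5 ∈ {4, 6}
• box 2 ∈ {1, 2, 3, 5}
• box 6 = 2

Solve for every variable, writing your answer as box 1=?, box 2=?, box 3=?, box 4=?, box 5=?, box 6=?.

box 1 has just one choice, so box 1 = 5. Strike 5 from box 2.
box 6 has just one choice, so box 6 = 2. Strike 2 from box 2, box 3, box 4.
box 3's domain is down to {4}, so box 3 = 4. Eliminate 4 elsewhere: box 5.
That leaves box 4 = 1. Strike 1 from box 2.
box 5 has just one choice, so box 5 = 6.
box 2's domain is down to {3}, so box 2 = 3.

box 1=5, box 2=3, box 3=4, box 4=1, box 5=6, box 6=2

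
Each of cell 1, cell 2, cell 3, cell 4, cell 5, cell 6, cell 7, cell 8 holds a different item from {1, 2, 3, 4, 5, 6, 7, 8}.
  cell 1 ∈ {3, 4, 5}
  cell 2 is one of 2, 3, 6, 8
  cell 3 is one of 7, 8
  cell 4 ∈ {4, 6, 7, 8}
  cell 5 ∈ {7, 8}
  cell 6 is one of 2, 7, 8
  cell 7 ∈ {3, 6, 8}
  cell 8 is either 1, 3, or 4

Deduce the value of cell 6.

The 8 variables draw from only 8 values {1, 2, 3, 4, 5, 6, 7, 8}, so each is used; only cell 8 can be 1, hence cell 8 = 1.
Among the 7 still-open variables, 5 fits only cell 1 (and all 7 values in {2, 3, 4, 5, 6, 7, 8} must be used), so cell 1 = 5.
The 6 still-open variables together cover exactly {2, 3, 4, 6, 7, 8} — 6 values for 6 variables — and 4 appears only in cell 4's list, so cell 4 = 4.
The 2 variables cell 3 and cell 5 are confined to {7, 8}, which locks those values in; drop them from cell 2, cell 6, cell 7.
So cell 6 = 2.

2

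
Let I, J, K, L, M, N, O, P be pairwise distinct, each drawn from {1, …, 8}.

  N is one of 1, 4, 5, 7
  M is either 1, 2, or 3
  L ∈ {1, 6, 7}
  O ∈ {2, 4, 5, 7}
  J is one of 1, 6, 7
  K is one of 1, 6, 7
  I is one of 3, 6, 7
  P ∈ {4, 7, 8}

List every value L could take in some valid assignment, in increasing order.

1, 6, 7

The 8 variables draw from only 8 values {1, 2, 3, 4, 5, 6, 7, 8}, so each is used; only P can be 8, hence P = 8.
J, K, L share exactly the 3 values {1, 6, 7}; by pigeonhole those values go to them, so strike 1, 6, 7 from I, M, N, O.
I must be 3 (only option left). Remove 3 from M.
M has just one choice, so M = 2. Remove 2 from O.
No further eliminations apply; L can still be any of 1, 6, 7.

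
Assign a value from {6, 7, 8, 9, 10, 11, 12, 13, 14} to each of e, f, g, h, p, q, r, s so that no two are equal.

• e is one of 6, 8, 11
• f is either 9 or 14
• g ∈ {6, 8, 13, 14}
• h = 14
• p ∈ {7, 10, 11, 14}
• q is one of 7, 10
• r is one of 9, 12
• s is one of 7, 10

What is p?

h's domain is down to {14}, so h = 14. Strike 14 from f, g, p.
f has just one choice, so f = 9. Remove 9 from r.
r has just one choice, so r = 12.
q and s between them cover only {7, 10} — a naked pair. Remove those values from p.
So p = 11.

11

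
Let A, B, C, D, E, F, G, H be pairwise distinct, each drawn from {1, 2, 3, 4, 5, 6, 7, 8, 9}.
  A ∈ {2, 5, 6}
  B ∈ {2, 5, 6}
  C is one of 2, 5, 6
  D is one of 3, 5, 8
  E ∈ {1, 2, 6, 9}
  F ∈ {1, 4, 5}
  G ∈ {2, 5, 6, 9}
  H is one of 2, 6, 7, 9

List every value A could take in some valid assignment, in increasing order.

2, 5, 6

A, B, C between them cover only {2, 5, 6} — a naked triple. Remove those values from D, E, F, G, H.
G's domain is down to {9}, so G = 9. Strike 9 from E, H.
H must be 7 (only option left).
E has just one choice, so E = 1. Eliminate 1 elsewhere: F.
F must be 4 (only option left).
No further eliminations apply; A can still be any of 2, 5, 6.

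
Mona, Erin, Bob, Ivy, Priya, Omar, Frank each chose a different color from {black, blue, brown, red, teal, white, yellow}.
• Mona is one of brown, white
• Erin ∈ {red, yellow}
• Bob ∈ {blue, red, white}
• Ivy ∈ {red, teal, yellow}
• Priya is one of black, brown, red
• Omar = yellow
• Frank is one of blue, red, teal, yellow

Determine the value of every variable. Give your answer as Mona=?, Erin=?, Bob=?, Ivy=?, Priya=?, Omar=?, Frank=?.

Omar's domain is down to {yellow}, so Omar = yellow. Eliminate yellow elsewhere: Erin, Ivy, Frank.
That leaves Erin = red. Strike red from Bob, Ivy, Priya, Frank.
Ivy has just one choice, so Ivy = teal. Strike teal from Frank.
Frank must be blue (only option left). Remove blue from Bob.
Bob's domain is down to {white}, so Bob = white. Remove white from Mona.
Mona must be brown (only option left). Remove brown from Priya.
Priya's domain is down to {black}, so Priya = black.

Mona=brown, Erin=red, Bob=white, Ivy=teal, Priya=black, Omar=yellow, Frank=blue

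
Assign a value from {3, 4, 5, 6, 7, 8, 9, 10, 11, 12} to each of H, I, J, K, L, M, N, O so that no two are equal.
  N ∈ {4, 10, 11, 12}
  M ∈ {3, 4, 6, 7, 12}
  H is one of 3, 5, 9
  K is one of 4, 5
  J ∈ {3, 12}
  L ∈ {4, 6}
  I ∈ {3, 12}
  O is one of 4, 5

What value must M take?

The 2 variables I and J are confined to {3, 12}, which locks those values in; drop them from H, M, N.
K and O between them cover only {4, 5} — a naked pair. Remove those values from H, L, M, N.
H must be 9 (only option left).
L's domain is down to {6}, so L = 6. Eliminate 6 elsewhere: M.
So M = 7.

7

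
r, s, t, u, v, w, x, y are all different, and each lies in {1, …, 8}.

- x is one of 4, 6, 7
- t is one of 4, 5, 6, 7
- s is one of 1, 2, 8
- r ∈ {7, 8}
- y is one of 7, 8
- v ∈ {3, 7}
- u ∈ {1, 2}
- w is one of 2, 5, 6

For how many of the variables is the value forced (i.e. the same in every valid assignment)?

The 8 variables draw from only 8 values {1, 2, 3, 4, 5, 6, 7, 8}, so each is used; only v can be 3, hence v = 3.
r and y between them cover only {7, 8} — a naked pair. Remove those values from s, t, x.
s and u share exactly the 2 values {1, 2}; by pigeonhole those values go to them, so strike 1, 2 from w.
Determined: v=3. The other variables each still have more than one consistent value. That makes 1.

1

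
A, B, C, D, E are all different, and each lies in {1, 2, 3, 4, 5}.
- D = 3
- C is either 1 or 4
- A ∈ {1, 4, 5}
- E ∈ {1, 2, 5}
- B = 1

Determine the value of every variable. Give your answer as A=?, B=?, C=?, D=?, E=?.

A=5, B=1, C=4, D=3, E=2

B's domain is down to {1}, so B = 1. Eliminate 1 elsewhere: A, C, E.
C has just one choice, so C = 4. Remove 4 from A.
That leaves D = 3.
A has just one choice, so A = 5. Strike 5 from E.
That leaves E = 2.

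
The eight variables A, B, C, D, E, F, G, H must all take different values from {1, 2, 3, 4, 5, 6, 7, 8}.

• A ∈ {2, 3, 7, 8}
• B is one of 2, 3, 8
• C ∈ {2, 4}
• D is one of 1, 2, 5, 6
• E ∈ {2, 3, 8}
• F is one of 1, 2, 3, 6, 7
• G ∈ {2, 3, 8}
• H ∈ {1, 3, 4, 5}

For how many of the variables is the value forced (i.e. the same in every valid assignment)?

2

The 3 variables B, E, G are confined to {2, 3, 8}, which locks those values in; drop them from A, C, D, F, H.
A's domain is down to {7}, so A = 7. Remove 7 from F.
C must be 4 (only option left). So H can't be 4.
Determined: A=7, C=4. The other variables each still have more than one consistent value. That makes 2.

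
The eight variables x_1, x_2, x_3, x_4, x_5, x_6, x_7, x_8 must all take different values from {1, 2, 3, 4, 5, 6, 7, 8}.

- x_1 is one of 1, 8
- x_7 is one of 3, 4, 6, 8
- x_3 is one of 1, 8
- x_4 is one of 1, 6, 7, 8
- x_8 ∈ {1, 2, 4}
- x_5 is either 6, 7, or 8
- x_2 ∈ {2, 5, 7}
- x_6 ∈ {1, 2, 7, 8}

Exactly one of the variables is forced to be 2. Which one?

x_6

The 8 variables draw from only 8 values {1, 2, 3, 4, 5, 6, 7, 8}, so each is used; only x_7 can be 3, hence x_7 = 3.
The 7 still-open variables draw from only 7 values {1, 2, 4, 5, 6, 7, 8}, so each is used; only x_8 can be 4, hence x_8 = 4.
The 6 still-open variables draw from only 6 values {1, 2, 5, 6, 7, 8}, so each is used; only x_2 can be 5, hence x_2 = 5.
Among the 5 still-open variables, 2 fits only x_6 (and all 5 values in {1, 2, 6, 7, 8} must be used), so x_6 = 2.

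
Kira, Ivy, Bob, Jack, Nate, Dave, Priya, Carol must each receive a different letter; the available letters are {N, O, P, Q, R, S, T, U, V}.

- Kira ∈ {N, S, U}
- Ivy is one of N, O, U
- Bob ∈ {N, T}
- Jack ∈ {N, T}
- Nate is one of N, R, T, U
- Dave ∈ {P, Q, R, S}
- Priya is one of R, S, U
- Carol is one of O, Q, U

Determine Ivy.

O

The 8 variables draw from only 8 values {N, O, P, Q, R, S, T, U}, so each is used; only Dave can be P, hence Dave = P.
The 7 still-open variables together cover exactly {N, O, Q, R, S, T, U} — 7 values for 7 variables — and Q appears only in Carol's list, so Carol = Q.
The 6 still-open variables draw from only 6 values {N, O, R, S, T, U}, so each is used; only Ivy can be O, hence Ivy = O.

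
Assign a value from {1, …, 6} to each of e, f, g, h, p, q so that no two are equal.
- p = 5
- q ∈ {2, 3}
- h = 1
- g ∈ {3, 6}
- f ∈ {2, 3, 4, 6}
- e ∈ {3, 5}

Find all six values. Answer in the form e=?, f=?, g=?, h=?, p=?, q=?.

h's domain is down to {1}, so h = 1.
That leaves p = 5. Strike 5 from e.
e must be 3 (only option left). Remove 3 from f, g, q.
g's domain is down to {6}, so g = 6. So f can't be 6.
q must be 2 (only option left). Remove 2 from f.
f must be 4 (only option left).

e=3, f=4, g=6, h=1, p=5, q=2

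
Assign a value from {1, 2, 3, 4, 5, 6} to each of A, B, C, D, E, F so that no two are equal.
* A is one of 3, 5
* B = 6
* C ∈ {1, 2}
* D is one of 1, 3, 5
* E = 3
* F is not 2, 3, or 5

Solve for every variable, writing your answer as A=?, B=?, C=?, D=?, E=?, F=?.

B's domain is down to {6}, so B = 6. So F can't be 6.
E's domain is down to {3}, so E = 3. Remove 3 from A, D.
A has just one choice, so A = 5. Eliminate 5 elsewhere: D.
That leaves D = 1. Remove 1 from C, F.
F must be 4 (only option left).
C's domain is down to {2}, so C = 2.

A=5, B=6, C=2, D=1, E=3, F=4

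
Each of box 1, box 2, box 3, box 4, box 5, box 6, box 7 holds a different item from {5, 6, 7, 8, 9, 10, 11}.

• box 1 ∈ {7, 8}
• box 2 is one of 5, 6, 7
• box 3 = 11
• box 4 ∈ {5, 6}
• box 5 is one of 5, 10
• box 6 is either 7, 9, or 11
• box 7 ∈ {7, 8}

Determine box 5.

box 3 has just one choice, so box 3 = 11. So box 6 can't be 11.
The 6 still-open variables together cover exactly {5, 6, 7, 8, 9, 10} — 6 values for 6 variables — and 9 appears only in box 6's list, so box 6 = 9.
Among the 5 still-open variables, 10 fits only box 5 (and all 5 values in {5, 6, 7, 8, 10} must be used), so box 5 = 10.

10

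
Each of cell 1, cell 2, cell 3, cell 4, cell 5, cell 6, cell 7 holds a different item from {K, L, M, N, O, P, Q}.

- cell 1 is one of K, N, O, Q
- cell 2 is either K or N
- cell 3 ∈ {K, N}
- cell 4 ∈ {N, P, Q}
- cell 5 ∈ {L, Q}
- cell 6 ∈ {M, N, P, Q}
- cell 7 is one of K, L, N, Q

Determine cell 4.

The 7 variables draw from only 7 values {K, L, M, N, O, P, Q}, so each is used; only cell 6 can be M, hence cell 6 = M.
Among the 6 still-open variables, O fits only cell 1 (and all 6 values in {K, L, N, O, P, Q} must be used), so cell 1 = O.
The 5 still-open variables together cover exactly {K, L, N, P, Q} — 5 values for 5 variables — and P appears only in cell 4's list, so cell 4 = P.

P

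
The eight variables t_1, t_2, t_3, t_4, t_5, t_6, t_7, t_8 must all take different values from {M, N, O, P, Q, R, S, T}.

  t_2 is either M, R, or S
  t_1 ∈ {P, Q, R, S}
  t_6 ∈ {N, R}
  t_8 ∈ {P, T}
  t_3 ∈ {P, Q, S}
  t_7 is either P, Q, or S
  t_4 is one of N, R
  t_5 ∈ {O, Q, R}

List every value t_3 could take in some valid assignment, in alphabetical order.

The 8 variables together cover exactly {M, N, O, P, Q, R, S, T} — 8 values for 8 variables — and M appears only in t_2's list, so t_2 = M.
The 7 still-open variables draw from only 7 values {N, O, P, Q, R, S, T}, so each is used; only t_5 can be O, hence t_5 = O.
The 6 still-open variables draw from only 6 values {N, P, Q, R, S, T}, so each is used; only t_8 can be T, hence t_8 = T.
The 2 variables t_4 and t_6 are confined to {N, R}, which locks those values in; drop them from t_1.
No further eliminations apply; t_3 can still be any of P, Q, S.

P, Q, S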